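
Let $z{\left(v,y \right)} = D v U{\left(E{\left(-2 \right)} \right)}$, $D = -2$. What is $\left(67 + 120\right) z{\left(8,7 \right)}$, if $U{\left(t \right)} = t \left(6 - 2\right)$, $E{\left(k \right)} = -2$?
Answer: $23936$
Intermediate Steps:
$U{\left(t \right)} = 4 t$ ($U{\left(t \right)} = t 4 = 4 t$)
$z{\left(v,y \right)} = 16 v$ ($z{\left(v,y \right)} = - 2 v 4 \left(-2\right) = - 2 v \left(-8\right) = 16 v$)
$\left(67 + 120\right) z{\left(8,7 \right)} = \left(67 + 120\right) 16 \cdot 8 = 187 \cdot 128 = 23936$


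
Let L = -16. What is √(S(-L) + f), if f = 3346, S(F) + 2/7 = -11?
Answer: √163401/7 ≈ 57.747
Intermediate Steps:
S(F) = -79/7 (S(F) = -2/7 - 11 = -79/7)
√(S(-L) + f) = √(-79/7 + 3346) = √(23343/7) = √163401/7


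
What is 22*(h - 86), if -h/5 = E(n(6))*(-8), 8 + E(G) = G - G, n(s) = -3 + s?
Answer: -8932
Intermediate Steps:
E(G) = -8 (E(G) = -8 + (G - G) = -8 + 0 = -8)
h = -320 (h = -(-40)*(-8) = -5*64 = -320)
22*(h - 86) = 22*(-320 - 86) = 22*(-406) = -8932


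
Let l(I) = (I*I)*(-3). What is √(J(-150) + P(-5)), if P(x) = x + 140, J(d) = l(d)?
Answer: 3*I*√7485 ≈ 259.55*I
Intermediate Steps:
l(I) = -3*I² (l(I) = I²*(-3) = -3*I²)
J(d) = -3*d²
P(x) = 140 + x
√(J(-150) + P(-5)) = √(-3*(-150)² + (140 - 5)) = √(-3*22500 + 135) = √(-67500 + 135) = √(-67365) = 3*I*√7485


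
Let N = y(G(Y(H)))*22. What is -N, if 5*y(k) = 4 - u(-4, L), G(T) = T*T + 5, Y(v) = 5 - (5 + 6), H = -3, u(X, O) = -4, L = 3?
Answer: -176/5 ≈ -35.200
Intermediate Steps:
Y(v) = -6 (Y(v) = 5 - 1*11 = 5 - 11 = -6)
G(T) = 5 + T² (G(T) = T² + 5 = 5 + T²)
y(k) = 8/5 (y(k) = (4 - 1*(-4))/5 = (4 + 4)/5 = (⅕)*8 = 8/5)
N = 176/5 (N = (8/5)*22 = 176/5 ≈ 35.200)
-N = -1*176/5 = -176/5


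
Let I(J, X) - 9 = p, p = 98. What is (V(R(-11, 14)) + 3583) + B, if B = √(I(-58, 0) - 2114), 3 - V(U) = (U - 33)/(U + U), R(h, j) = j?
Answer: 100427/28 + 3*I*√223 ≈ 3586.7 + 44.8*I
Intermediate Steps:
I(J, X) = 107 (I(J, X) = 9 + 98 = 107)
V(U) = 3 - (-33 + U)/(2*U) (V(U) = 3 - (U - 33)/(U + U) = 3 - (-33 + U)/(2*U))
B = 3*I*√223 (B = √(107 - 2114) = √(-2007) = 3*I*√223 ≈ 44.8*I)
(V(R(-11, 14)) + 3583) + B = ((½)*(33 + 5*14)/14 + 3583) + 3*I*√223 = ((½)*(1/14)*(33 + 70) + 3583) + 3*I*√223 = ((½)*(1/14)*103 + 3583) + 3*I*√223 = (103/28 + 3583) + 3*I*√223 = 100427/28 + 3*I*√223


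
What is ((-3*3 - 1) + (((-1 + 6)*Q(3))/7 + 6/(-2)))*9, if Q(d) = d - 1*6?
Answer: -954/7 ≈ -136.29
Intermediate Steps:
Q(d) = -6 + d (Q(d) = d - 6 = -6 + d)
((-3*3 - 1) + (((-1 + 6)*Q(3))/7 + 6/(-2)))*9 = ((-3*3 - 1) + (((-1 + 6)*(-6 + 3))/7 + 6/(-2)))*9 = ((-9 - 1) + ((5*(-3))*(⅐) + 6*(-½)))*9 = (-10 + (-15*⅐ - 3))*9 = (-10 + (-15/7 - 3))*9 = (-10 - 36/7)*9 = -106/7*9 = -954/7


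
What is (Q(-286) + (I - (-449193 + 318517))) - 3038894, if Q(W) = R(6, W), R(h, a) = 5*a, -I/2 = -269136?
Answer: -2371376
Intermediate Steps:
I = 538272 (I = -2*(-269136) = 538272)
Q(W) = 5*W
(Q(-286) + (I - (-449193 + 318517))) - 3038894 = (5*(-286) + (538272 - (-449193 + 318517))) - 3038894 = (-1430 + (538272 - 1*(-130676))) - 3038894 = (-1430 + (538272 + 130676)) - 3038894 = (-1430 + 668948) - 3038894 = 667518 - 3038894 = -2371376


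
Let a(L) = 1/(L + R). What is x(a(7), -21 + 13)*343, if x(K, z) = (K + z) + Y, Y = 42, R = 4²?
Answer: 268569/23 ≈ 11677.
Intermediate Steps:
R = 16
a(L) = 1/(16 + L) (a(L) = 1/(L + 16) = 1/(16 + L))
x(K, z) = 42 + K + z (x(K, z) = (K + z) + 42 = 42 + K + z)
x(a(7), -21 + 13)*343 = (42 + 1/(16 + 7) + (-21 + 13))*343 = (42 + 1/23 - 8)*343 = (783/23)*343 = 268569/23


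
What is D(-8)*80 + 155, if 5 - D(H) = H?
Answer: 1195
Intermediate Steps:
D(H) = 5 - H
D(-8)*80 + 155 = (5 - 1*(-8))*80 + 155 = (5 + 8)*80 + 155 = 13*80 + 155 = 1040 + 155 = 1195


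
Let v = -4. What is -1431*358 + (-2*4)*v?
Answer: -512266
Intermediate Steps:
-1431*358 + (-2*4)*v = -1431*358 - 2*4*(-4) = -512298 - 8*(-4) = -512298 + 32 = -512266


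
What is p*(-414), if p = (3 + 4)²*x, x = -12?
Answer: 243432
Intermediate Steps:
p = -588 (p = (3 + 4)²*(-12) = 7²*(-12) = 49*(-12) = -588)
p*(-414) = -588*(-414) = 243432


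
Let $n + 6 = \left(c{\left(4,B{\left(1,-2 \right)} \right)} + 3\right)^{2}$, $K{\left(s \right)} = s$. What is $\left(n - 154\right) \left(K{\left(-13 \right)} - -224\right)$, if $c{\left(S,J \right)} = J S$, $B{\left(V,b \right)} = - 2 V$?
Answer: $-28485$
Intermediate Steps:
$n = 19$ ($n = -6 + \left(\left(-2\right) 1 \cdot 4 + 3\right)^{2} = -6 + \left(\left(-2\right) 4 + 3\right)^{2} = -6 + \left(-8 + 3\right)^{2} = -6 + \left(-5\right)^{2} = -6 + 25 = 19$)
$\left(n - 154\right) \left(K{\left(-13 \right)} - -224\right) = \left(19 - 154\right) \left(-13 - -224\right) = - 135 \left(-13 + 224\right) = \left(-135\right) 211 = -28485$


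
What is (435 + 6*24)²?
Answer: 335241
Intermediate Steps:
(435 + 6*24)² = (435 + 144)² = 579² = 335241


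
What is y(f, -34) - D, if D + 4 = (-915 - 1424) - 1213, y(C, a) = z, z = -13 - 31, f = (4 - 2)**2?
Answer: 3512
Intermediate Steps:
f = 4 (f = 2**2 = 4)
z = -44
y(C, a) = -44
D = -3556 (D = -4 + ((-915 - 1424) - 1213) = -4 + (-2339 - 1213) = -4 - 3552 = -3556)
y(f, -34) - D = -44 - 1*(-3556) = -44 + 3556 = 3512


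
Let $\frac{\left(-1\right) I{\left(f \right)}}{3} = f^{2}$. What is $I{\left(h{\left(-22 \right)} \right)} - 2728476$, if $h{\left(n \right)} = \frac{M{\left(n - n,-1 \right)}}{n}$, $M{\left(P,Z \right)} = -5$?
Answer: $- \frac{1320582459}{484} \approx -2.7285 \cdot 10^{6}$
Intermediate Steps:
$h{\left(n \right)} = - \frac{5}{n}$
$I{\left(f \right)} = - 3 f^{2}$
$I{\left(h{\left(-22 \right)} \right)} - 2728476 = - 3 \left(- \frac{5}{-22}\right)^{2} - 2728476 = - 3 \left(\left(-5\right) \left(- \frac{1}{22}\right)\right)^{2} - 2728476 = - 3 \left(\frac{5}{22}\right)^{2} - 2728476 = \left(-3\right) \frac{25}{484} - 2728476 = - \frac{75}{484} - 2728476 = - \frac{1320582459}{484}$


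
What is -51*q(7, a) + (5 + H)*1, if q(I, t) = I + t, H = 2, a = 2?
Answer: -452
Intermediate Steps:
-51*q(7, a) + (5 + H)*1 = -51*(7 + 2) + (5 + 2)*1 = -51*9 + 7*1 = -459 + 7 = -452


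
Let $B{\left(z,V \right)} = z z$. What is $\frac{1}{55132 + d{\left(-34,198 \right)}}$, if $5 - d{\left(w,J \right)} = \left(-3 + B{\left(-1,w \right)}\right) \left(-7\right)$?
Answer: $\frac{1}{55123} \approx 1.8141 \cdot 10^{-5}$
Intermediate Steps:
$B{\left(z,V \right)} = z^{2}$
$d{\left(w,J \right)} = -9$ ($d{\left(w,J \right)} = 5 - \left(-3 + \left(-1\right)^{2}\right) \left(-7\right) = 5 - \left(-3 + 1\right) \left(-7\right) = 5 - \left(-2\right) \left(-7\right) = 5 - 14 = -9$)
$\frac{1}{55132 + d{\left(-34,198 \right)}} = \frac{1}{55132 - 9} = \frac{1}{55123}$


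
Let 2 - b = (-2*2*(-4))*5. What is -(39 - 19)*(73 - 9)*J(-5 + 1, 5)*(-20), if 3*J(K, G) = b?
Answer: -665600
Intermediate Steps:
b = -78 (b = 2 - -2*2*(-4)*5 = 2 - (-4*(-4))*5 = 2 - 16*5 = 2 - 1*80 = 2 - 80 = -78)
J(K, G) = -26 (J(K, G) = (⅓)*(-78) = -26)
-(39 - 19)*(73 - 9)*J(-5 + 1, 5)*(-20) = -(39 - 19)*(73 - 9)*(-26*(-20)) = -20*64*520 = -1280*520 = -1*665600 = -665600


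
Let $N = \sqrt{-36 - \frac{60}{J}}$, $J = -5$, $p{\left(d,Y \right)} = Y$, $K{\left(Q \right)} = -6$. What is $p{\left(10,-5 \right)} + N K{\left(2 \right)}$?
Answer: $-5 - 12 i \sqrt{6} \approx -5.0 - 29.394 i$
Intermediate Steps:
$N = 2 i \sqrt{6}$ ($N = \sqrt{-36 - \frac{60}{-5}} = \sqrt{-36 - -12} = \sqrt{-36 + 12} = \sqrt{-24} = 2 i \sqrt{6} \approx 4.899 i$)
$p{\left(10,-5 \right)} + N K{\left(2 \right)} = -5 + 2 i \sqrt{6} \left(-6\right) = -5 - 12 i \sqrt{6}$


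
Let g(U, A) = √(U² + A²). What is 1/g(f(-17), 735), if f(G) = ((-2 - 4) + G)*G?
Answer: √693106/693106 ≈ 0.0012012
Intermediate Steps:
f(G) = G*(-6 + G) (f(G) = (-6 + G)*G = G*(-6 + G))
g(U, A) = √(A² + U²)
1/g(f(-17), 735) = 1/(√(735² + (-17*(-6 - 17))²)) = 1/(√(540225 + (-17*(-23))²)) = 1/(√(540225 + 391²)) = 1/(√(540225 + 152881)) = 1/(√693106) = √693106/693106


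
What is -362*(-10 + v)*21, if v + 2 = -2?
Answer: 106428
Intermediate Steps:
v = -4 (v = -2 - 2 = -4)
-362*(-10 + v)*21 = -362*(-10 - 4)*21 = -(-5068)*21 = -362*(-294) = 106428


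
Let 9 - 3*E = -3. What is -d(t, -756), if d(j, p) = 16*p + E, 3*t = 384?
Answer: 12092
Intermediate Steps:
E = 4 (E = 3 - ⅓*(-3) = 3 + 1 = 4)
t = 128 (t = (⅓)*384 = 128)
d(j, p) = 4 + 16*p (d(j, p) = 16*p + 4 = 4 + 16*p)
-d(t, -756) = -(4 + 16*(-756)) = -(4 - 12096) = -1*(-12092) = 12092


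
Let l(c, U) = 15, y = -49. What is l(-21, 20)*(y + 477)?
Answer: 6420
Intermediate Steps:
l(-21, 20)*(y + 477) = 15*(-49 + 477) = 15*428 = 6420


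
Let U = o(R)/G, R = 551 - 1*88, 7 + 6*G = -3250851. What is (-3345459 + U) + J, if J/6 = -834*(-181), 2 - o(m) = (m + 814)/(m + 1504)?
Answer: -7800366713934576/3197218843 ≈ -2.4397e+6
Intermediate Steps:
G = -1625429/3 (G = -7/6 + (⅙)*(-3250851) = -7/6 - 1083617/2 = -1625429/3 ≈ -5.4181e+5)
R = 463 (R = 551 - 88 = 463)
o(m) = 2 - (814 + m)/(1504 + m) (o(m) = 2 - (m + 814)/(m + 1504) = 2 - (814 + m)/(1504 + m))
U = -7971/3197218843 (U = ((2194 + 463)/(1504 + 463))/(-1625429/3) = (2657/1967)*(-3/1625429) = -7971/3197218843 ≈ -2.4931e-6)
J = 905724 (J = 6*(-834*(-181)) = 6*150954 = 905724)
(-3345459 + U) + J = (-3345459 - 7971/3197218843) + 905724 = -10696164553291908/3197218843 + 905724 = -7800366713934576/3197218843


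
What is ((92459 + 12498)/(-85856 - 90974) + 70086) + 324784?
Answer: 69824757143/176830 ≈ 3.9487e+5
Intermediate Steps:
((92459 + 12498)/(-85856 - 90974) + 70086) + 324784 = (104957/(-176830) + 70086) + 324784 = (104957*(-1/176830) + 70086) + 324784 = (-104957/176830 + 70086) + 324784 = 12393202423/176830 + 324784 = 69824757143/176830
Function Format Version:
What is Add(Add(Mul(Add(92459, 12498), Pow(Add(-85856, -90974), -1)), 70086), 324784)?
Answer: Rational(69824757143, 176830) ≈ 3.9487e+5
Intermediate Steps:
Add(Add(Mul(Add(92459, 12498), Pow(Add(-85856, -90974), -1)), 70086), 324784) = Add(Add(Mul(104957, Pow(-176830, -1)), 70086), 324784) = Add(Add(Mul(104957, Rational(-1, 176830)), 70086), 324784) = Add(Add(Rational(-104957, 176830), 70086), 324784) = Add(Rational(12393202423, 176830), 324784) = Rational(69824757143, 176830)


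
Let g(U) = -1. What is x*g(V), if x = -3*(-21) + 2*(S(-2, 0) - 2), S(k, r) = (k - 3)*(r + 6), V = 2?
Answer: 1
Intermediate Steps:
S(k, r) = (-3 + k)*(6 + r)
x = -1 (x = -3*(-21) + 2*((-18 - 3*0 + 6*(-2) - 2*0) - 2) = 63 + 2*((-18 + 0 - 12 + 0) - 2) = 63 + 2*(-30 - 2) = 63 + 2*(-32) = 63 - 64 = -1)
x*g(V) = -1*(-1) = 1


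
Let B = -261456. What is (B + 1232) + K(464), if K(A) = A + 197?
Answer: -259563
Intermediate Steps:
K(A) = 197 + A
(B + 1232) + K(464) = (-261456 + 1232) + (197 + 464) = -260224 + 661 = -259563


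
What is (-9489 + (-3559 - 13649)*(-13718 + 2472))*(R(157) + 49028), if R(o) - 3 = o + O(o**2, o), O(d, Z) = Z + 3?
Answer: 9549414335292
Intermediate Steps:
O(d, Z) = 3 + Z
R(o) = 6 + 2*o (R(o) = 3 + (o + (3 + o)) = 3 + (3 + 2*o) = 6 + 2*o)
(-9489 + (-3559 - 13649)*(-13718 + 2472))*(R(157) + 49028) = (-9489 + (-3559 - 13649)*(-13718 + 2472))*((6 + 2*157) + 49028) = (-9489 - 17208*(-11246))*((6 + 314) + 49028) = (-9489 + 193521168)*(320 + 49028) = 193511679*49348 = 9549414335292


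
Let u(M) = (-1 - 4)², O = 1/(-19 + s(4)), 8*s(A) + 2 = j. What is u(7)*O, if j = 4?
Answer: -4/3 ≈ -1.3333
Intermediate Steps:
s(A) = ¼ (s(A) = -¼ + (⅛)*4 = -¼ + ½ = ¼)
O = -4/75 (O = 1/(-19 + ¼) = 1/(-75/4) = -4/75 ≈ -0.053333)
u(M) = 25 (u(M) = (-5)² = 25)
u(7)*O = 25*(-4/75) = -4/3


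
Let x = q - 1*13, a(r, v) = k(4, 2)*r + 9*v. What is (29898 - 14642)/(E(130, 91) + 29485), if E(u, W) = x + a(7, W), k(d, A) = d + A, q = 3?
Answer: 1907/3792 ≈ 0.50290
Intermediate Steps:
k(d, A) = A + d
a(r, v) = 6*r + 9*v (a(r, v) = (2 + 4)*r + 9*v = 6*r + 9*v)
x = -10 (x = 3 - 1*13 = 3 - 13 = -10)
E(u, W) = 32 + 9*W (E(u, W) = -10 + (6*7 + 9*W) = -10 + (42 + 9*W) = 32 + 9*W)
(29898 - 14642)/(E(130, 91) + 29485) = (29898 - 14642)/((32 + 9*91) + 29485) = 15256/((32 + 819) + 29485) = 15256/(851 + 29485) = 15256/30336 = 15256*(1/30336) = 1907/3792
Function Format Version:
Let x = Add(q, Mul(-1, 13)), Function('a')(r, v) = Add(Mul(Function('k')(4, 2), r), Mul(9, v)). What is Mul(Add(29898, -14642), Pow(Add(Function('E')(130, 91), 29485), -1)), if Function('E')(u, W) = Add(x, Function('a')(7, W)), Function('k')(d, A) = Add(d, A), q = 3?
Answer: Rational(1907, 3792) ≈ 0.50290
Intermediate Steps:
Function('k')(d, A) = Add(A, d)
Function('a')(r, v) = Add(Mul(6, r), Mul(9, v)) (Function('a')(r, v) = Add(Mul(Add(2, 4), r), Mul(9, v)) = Add(Mul(6, r), Mul(9, v)))
x = -10 (x = Add(3, Mul(-1, 13)) = Add(3, -13) = -10)
Function('E')(u, W) = Add(32, Mul(9, W)) (Function('E')(u, W) = Add(-10, Add(Mul(6, 7), Mul(9, W))) = Add(-10, Add(42, Mul(9, W))) = Add(32, Mul(9, W)))
Mul(Add(29898, -14642), Pow(Add(Function('E')(130, 91), 29485), -1)) = Mul(Add(29898, -14642), Pow(Add(Add(32, Mul(9, 91)), 29485), -1)) = Mul(15256, Pow(Add(Add(32, 819), 29485), -1)) = Mul(15256, Pow(Add(851, 29485), -1)) = Mul(15256, Pow(30336, -1)) = Mul(15256, Rational(1, 30336)) = Rational(1907, 3792)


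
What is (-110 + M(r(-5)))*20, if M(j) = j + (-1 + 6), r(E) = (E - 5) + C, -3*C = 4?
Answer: -6980/3 ≈ -2326.7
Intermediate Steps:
C = -4/3 (C = -⅓*4 = -4/3 ≈ -1.3333)
r(E) = -19/3 + E (r(E) = (E - 5) - 4/3 = (-5 + E) - 4/3 = -19/3 + E)
M(j) = 5 + j (M(j) = j + 5 = 5 + j)
(-110 + M(r(-5)))*20 = (-110 + (5 + (-19/3 - 5)))*20 = (-110 + (5 - 34/3))*20 = (-110 - 19/3)*20 = -349/3*20 = -6980/3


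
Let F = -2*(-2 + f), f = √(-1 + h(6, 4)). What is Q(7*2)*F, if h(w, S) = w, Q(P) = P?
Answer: 56 - 28*√5 ≈ -6.6099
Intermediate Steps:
f = √5 (f = √(-1 + 6) = √5 ≈ 2.2361)
F = 4 - 2*√5 (F = -2*(-2 + √5) = 4 - 2*√5 ≈ -0.47214)
Q(7*2)*F = (7*2)*(4 - 2*√5) = 14*(4 - 2*√5) = 56 - 28*√5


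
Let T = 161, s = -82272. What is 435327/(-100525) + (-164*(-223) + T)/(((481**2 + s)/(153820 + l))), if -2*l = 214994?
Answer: 170986704381372/14987171725 ≈ 11409.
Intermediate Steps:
l = -107497 (l = -1/2*214994 = -107497)
435327/(-100525) + (-164*(-223) + T)/(((481**2 + s)/(153820 + l))) = 435327/(-100525) + (-164*(-223) + 161)/(((481**2 - 82272)/(153820 - 107497))) = 435327*(-1/100525) + (36572 + 161)/(((231361 - 82272)/46323)) = -435327/100525 + 36733/((149089*(1/46323))) = -435327/100525 + 36733/(149089/46323) = -435327/100525 + 36733*(46323/149089) = -435327/100525 + 1701582759/149089 = 170986704381372/14987171725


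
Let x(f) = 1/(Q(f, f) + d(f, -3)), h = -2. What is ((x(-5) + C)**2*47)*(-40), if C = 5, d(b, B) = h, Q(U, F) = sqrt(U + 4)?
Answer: -198528/5 + 17296*I/5 ≈ -39706.0 + 3459.2*I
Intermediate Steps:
Q(U, F) = sqrt(4 + U)
d(b, B) = -2
x(f) = 1/(-2 + sqrt(4 + f)) (x(f) = 1/(sqrt(4 + f) - 2) = 1/(-2 + sqrt(4 + f)))
((x(-5) + C)**2*47)*(-40) = ((1/(-2 + sqrt(4 - 5)) + 5)**2*47)*(-40) = ((1/(-2 + sqrt(-1)) + 5)**2*47)*(-40) = ((1/(-2 + I) + 5)**2*47)*(-40) = (((-2 - I)/5 + 5)**2*47)*(-40) = ((5 + (-2 - I)/5)**2*47)*(-40) = (47*(5 + (-2 - I)/5)**2)*(-40) = -1880*(5 + (-2 - I)/5)**2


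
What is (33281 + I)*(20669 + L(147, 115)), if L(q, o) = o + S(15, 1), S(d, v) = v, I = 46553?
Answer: 1659349690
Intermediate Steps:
L(q, o) = 1 + o (L(q, o) = o + 1 = 1 + o)
(33281 + I)*(20669 + L(147, 115)) = (33281 + 46553)*(20669 + (1 + 115)) = 79834*(20669 + 116) = 79834*20785 = 1659349690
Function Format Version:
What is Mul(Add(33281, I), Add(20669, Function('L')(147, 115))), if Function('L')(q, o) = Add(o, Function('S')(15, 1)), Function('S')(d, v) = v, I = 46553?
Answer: 1659349690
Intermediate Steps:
Function('L')(q, o) = Add(1, o) (Function('L')(q, o) = Add(o, 1) = Add(1, o))
Mul(Add(33281, I), Add(20669, Function('L')(147, 115))) = Mul(Add(33281, 46553), Add(20669, Add(1, 115))) = Mul(79834, Add(20669, 116)) = Mul(79834, 20785) = 1659349690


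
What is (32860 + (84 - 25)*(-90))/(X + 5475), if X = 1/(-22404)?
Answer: 617230200/122661899 ≈ 5.0320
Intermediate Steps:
X = -1/22404 ≈ -4.4635e-5
(32860 + (84 - 25)*(-90))/(X + 5475) = (32860 + (84 - 25)*(-90))/(-1/22404 + 5475) = (32860 + 59*(-90))/(122661899/22404) = (32860 - 5310)*(22404/122661899) = 27550*(22404/122661899) = 617230200/122661899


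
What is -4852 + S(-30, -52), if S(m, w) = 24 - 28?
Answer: -4856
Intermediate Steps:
S(m, w) = -4
-4852 + S(-30, -52) = -4852 - 4 = -4856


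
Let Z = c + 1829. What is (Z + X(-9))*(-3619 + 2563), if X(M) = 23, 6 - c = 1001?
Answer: -904992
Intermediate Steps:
c = -995 (c = 6 - 1*1001 = 6 - 1001 = -995)
Z = 834 (Z = -995 + 1829 = 834)
(Z + X(-9))*(-3619 + 2563) = (834 + 23)*(-3619 + 2563) = 857*(-1056) = -904992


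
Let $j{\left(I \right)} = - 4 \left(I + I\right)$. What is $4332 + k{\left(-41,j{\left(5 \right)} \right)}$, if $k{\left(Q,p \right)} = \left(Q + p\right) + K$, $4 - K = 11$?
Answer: $4244$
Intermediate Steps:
$K = -7$ ($K = 4 - 11 = -7$)
$j{\left(I \right)} = - 8 I$ ($j{\left(I \right)} = - 4 \cdot 2 I = - 8 I$)
$k{\left(Q,p \right)} = -7 + Q + p$ ($k{\left(Q,p \right)} = \left(Q + p\right) - 7 = -7 + Q + p$)
$4332 + k{\left(-41,j{\left(5 \right)} \right)} = 4332 - 88 = 4244$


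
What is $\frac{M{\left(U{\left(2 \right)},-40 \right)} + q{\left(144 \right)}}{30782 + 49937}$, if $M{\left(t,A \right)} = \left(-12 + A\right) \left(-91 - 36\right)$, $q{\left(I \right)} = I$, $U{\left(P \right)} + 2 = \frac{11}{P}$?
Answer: $\frac{6748}{80719} \approx 0.083599$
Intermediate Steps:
$U{\left(P \right)} = -2 + \frac{11}{P}$
$M{\left(t,A \right)} = 1524 - 127 A$ ($M{\left(t,A \right)} = \left(-12 + A\right) \left(-127\right) = 1524 - 127 A$)
$\frac{M{\left(U{\left(2 \right)},-40 \right)} + q{\left(144 \right)}}{30782 + 49937} = \frac{\left(1524 - -5080\right) + 144}{30782 + 49937} = \frac{\left(1524 + 5080\right) + 144}{80719} = \left(6604 + 144\right) \frac{1}{80719} = 6748 \cdot \frac{1}{80719} = \frac{6748}{80719}$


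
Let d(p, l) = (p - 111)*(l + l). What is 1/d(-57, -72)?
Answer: 1/24192 ≈ 4.1336e-5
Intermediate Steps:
d(p, l) = 2*l*(-111 + p) (d(p, l) = (-111 + p)*(2*l) = 2*l*(-111 + p))
1/d(-57, -72) = 1/(2*(-72)*(-111 - 57)) = 1/(2*(-72)*(-168)) = 1/24192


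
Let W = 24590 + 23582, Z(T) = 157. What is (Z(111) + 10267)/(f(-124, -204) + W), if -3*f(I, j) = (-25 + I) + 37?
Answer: 7818/36157 ≈ 0.21622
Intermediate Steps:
f(I, j) = -4 - I/3 (f(I, j) = -((-25 + I) + 37)/3 = -(12 + I)/3 = -4 - I/3)
W = 48172
(Z(111) + 10267)/(f(-124, -204) + W) = (157 + 10267)/((-4 - 1/3*(-124)) + 48172) = 10424/((-4 + 124/3) + 48172) = 10424/(112/3 + 48172) = 10424/(144628/3) = 10424*(3/144628) = 7818/36157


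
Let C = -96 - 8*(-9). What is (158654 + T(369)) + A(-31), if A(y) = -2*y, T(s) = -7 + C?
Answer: 158685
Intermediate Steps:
C = -24 (C = -96 - 1*(-72) = -96 + 72 = -24)
T(s) = -31 (T(s) = -7 - 24 = -31)
(158654 + T(369)) + A(-31) = (158654 - 31) - 2*(-31) = 158623 + 62 = 158685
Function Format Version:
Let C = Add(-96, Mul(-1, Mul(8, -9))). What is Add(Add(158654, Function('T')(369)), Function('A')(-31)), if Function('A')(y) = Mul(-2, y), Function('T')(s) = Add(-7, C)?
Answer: 158685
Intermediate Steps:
C = -24 (C = Add(-96, Mul(-1, -72)) = Add(-96, 72) = -24)
Function('T')(s) = -31 (Function('T')(s) = Add(-7, -24) = -31)
Add(Add(158654, Function('T')(369)), Function('A')(-31)) = Add(Add(158654, -31), Mul(-2, -31)) = Add(158623, 62) = 158685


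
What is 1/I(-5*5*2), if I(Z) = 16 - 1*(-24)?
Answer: 1/40 ≈ 0.025000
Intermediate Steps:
I(Z) = 40 (I(Z) = 16 + 24 = 40)
1/I(-5*5*2) = 1/40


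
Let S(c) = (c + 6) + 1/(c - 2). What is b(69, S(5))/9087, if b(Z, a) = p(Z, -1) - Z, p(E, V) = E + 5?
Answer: 5/9087 ≈ 0.00055024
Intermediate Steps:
p(E, V) = 5 + E
S(c) = 6 + c + 1/(-2 + c) (S(c) = (6 + c) + 1/(-2 + c) = 6 + c + 1/(-2 + c))
b(Z, a) = 5 (b(Z, a) = (5 + Z) - Z = 5)
b(69, S(5))/9087 = 5/9087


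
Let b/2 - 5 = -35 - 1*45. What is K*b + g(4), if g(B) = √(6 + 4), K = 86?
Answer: -12900 + √10 ≈ -12897.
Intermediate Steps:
b = -150 (b = 10 + 2*(-35 - 1*45) = 10 + 2*(-35 - 45) = 10 + 2*(-80) = 10 - 160 = -150)
g(B) = √10
K*b + g(4) = 86*(-150) + √10 = -12900 + √10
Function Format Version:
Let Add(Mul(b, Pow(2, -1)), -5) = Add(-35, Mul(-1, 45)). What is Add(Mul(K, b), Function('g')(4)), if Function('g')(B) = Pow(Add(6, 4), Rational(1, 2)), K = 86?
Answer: Add(-12900, Pow(10, Rational(1, 2))) ≈ -12897.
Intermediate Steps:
b = -150 (b = Add(10, Mul(2, Add(-35, Mul(-1, 45)))) = Add(10, Mul(2, Add(-35, -45))) = Add(10, Mul(2, -80)) = Add(10, -160) = -150)
Function('g')(B) = Pow(10, Rational(1, 2))
Add(Mul(K, b), Function('g')(4)) = Add(Mul(86, -150), Pow(10, Rational(1, 2))) = Add(-12900, Pow(10, Rational(1, 2)))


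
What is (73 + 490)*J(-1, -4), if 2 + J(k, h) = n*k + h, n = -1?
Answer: -2815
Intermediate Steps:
J(k, h) = -2 + h - k (J(k, h) = -2 + (-k + h) = -2 + (h - k) = -2 + h - k)
(73 + 490)*J(-1, -4) = (73 + 490)*(-2 - 4 - 1*(-1)) = 563*(-2 - 4 + 1) = 563*(-5) = -2815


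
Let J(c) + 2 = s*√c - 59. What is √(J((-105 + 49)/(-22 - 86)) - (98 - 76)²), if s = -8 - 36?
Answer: √(-4905 - 44*√42)/3 ≈ 24.014*I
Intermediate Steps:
s = -44
J(c) = -61 - 44*√c (J(c) = -2 + (-44*√c - 59) = -2 + (-59 - 44*√c) = -61 - 44*√c)
√(J((-105 + 49)/(-22 - 86)) - (98 - 76)²) = √((-61 - 44*2*√14*√(-1/(-22 - 86))) - (98 - 76)²) = √((-61 - 44*2*√14*√(-1/(-108))) - 1*22²) = √((-61 - 44*√42/9) - 1*484) = √((-61 - 44*√42/9) - 484) = √(-545 - 44*√42/9)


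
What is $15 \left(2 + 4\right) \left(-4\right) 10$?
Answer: $-3600$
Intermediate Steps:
$15 \left(2 + 4\right) \left(-4\right) 10 = 15 \cdot 6 \left(-4\right) 10 = 15 \left(-24\right) 10 = \left(-360\right) 10 = -3600$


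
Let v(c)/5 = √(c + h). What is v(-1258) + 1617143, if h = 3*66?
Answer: 1617143 + 10*I*√265 ≈ 1.6171e+6 + 162.79*I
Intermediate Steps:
h = 198
v(c) = 5*√(198 + c) (v(c) = 5*√(c + 198) = 5*√(198 + c))
v(-1258) + 1617143 = 5*√(198 - 1258) + 1617143 = 5*√(-1060) + 1617143 = 5*(2*I*√265) + 1617143 = 10*I*√265 + 1617143 = 1617143 + 10*I*√265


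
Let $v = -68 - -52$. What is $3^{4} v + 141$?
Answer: $-1155$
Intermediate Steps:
$v = -16$ ($v = -68 + 52 = -16$)
$3^{4} v + 141 = 3^{4} \left(-16\right) + 141 = 81 \left(-16\right) + 141 = -1296 + 141 = -1155$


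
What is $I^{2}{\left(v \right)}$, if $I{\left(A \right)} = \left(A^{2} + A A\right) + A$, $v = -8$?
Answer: $14400$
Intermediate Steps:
$I{\left(A \right)} = A + 2 A^{2}$ ($I{\left(A \right)} = \left(A^{2} + A^{2}\right) + A = 2 A^{2} + A = A + 2 A^{2}$)
$I^{2}{\left(v \right)} = \left(- 8 \left(1 + 2 \left(-8\right)\right)\right)^{2} = \left(- 8 \left(1 - 16\right)\right)^{2} = \left(\left(-8\right) \left(-15\right)\right)^{2} = 120^{2} = 14400$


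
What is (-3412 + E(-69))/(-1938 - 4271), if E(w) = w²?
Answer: -1349/6209 ≈ -0.21727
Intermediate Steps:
(-3412 + E(-69))/(-1938 - 4271) = (-3412 + (-69)²)/(-1938 - 4271) = (-3412 + 4761)/(-6209) = 1349*(-1/6209) = -1349/6209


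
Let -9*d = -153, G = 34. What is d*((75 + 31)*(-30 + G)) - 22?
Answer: 7186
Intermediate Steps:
d = 17 (d = -⅑*(-153) = 17)
d*((75 + 31)*(-30 + G)) - 22 = 17*((75 + 31)*(-30 + 34)) - 22 = 17*(106*4) - 22 = 17*424 - 22 = 7208 - 22 = 7186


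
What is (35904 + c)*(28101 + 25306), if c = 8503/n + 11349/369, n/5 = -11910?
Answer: 4685724836867689/2441550 ≈ 1.9192e+9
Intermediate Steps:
n = -59550 (n = 5*(-11910) = -59550)
c = 74743927/2441550 (c = 8503/(-59550) + 11349/369 = 8503*(-1/59550) + 11349*(1/369) = -8503/59550 + 1261/41 = 74743927/2441550 ≈ 30.613)
(35904 + c)*(28101 + 25306) = (35904 + 74743927/2441550)*(28101 + 25306) = (87736155127/2441550)*53407 = 4685724836867689/2441550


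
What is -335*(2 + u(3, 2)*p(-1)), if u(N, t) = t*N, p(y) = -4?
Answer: 7370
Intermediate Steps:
u(N, t) = N*t
-335*(2 + u(3, 2)*p(-1)) = -335*(2 + (3*2)*(-4)) = -335*(2 + 6*(-4)) = -335*(2 - 24) = -335*(-22) = 7370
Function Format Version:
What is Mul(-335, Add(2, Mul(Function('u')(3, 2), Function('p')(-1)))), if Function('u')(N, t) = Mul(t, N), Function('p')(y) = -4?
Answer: 7370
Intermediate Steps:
Function('u')(N, t) = Mul(N, t)
Mul(-335, Add(2, Mul(Function('u')(3, 2), Function('p')(-1)))) = Mul(-335, Add(2, Mul(Mul(3, 2), -4))) = Mul(-335, Add(2, Mul(6, -4))) = Mul(-335, Add(2, -24)) = Mul(-335, -22) = 7370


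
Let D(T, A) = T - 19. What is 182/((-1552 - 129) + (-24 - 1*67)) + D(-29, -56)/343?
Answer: -73741/303898 ≈ -0.24265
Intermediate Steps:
D(T, A) = -19 + T
182/((-1552 - 129) + (-24 - 1*67)) + D(-29, -56)/343 = 182/((-1552 - 129) + (-24 - 1*67)) + (-19 - 29)/343 = 182/(-1681 + (-24 - 67)) - 48*1/343 = 182/(-1681 - 91) - 48/343 = 182/(-1772) - 48/343 = 182*(-1/1772) - 48/343 = -91/886 - 48/343 = -73741/303898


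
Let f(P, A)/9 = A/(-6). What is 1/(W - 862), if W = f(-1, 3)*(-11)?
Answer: -2/1625 ≈ -0.0012308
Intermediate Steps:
f(P, A) = -3*A/2 (f(P, A) = 9*(A/(-6)) = 9*(A*(-⅙)) = 9*(-A/6) = -3*A/2)
W = 99/2 (W = -3/2*3*(-11) = -9/2*(-11) = 99/2 ≈ 49.500)
1/(W - 862) = 1/(99/2 - 862) = 1/(-1625/2) = -2/1625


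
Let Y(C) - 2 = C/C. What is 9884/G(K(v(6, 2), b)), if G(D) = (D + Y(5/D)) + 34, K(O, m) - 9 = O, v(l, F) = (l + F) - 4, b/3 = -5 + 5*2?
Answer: 4942/25 ≈ 197.68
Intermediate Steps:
b = 15 (b = 3*(-5 + 5*2) = 3*(-5 + 10) = 3*5 = 15)
Y(C) = 3 (Y(C) = 2 + C/C = 2 + 1 = 3)
v(l, F) = -4 + F + l (v(l, F) = (F + l) - 4 = -4 + F + l)
K(O, m) = 9 + O
G(D) = 37 + D (G(D) = (D + 3) + 34 = (3 + D) + 34 = 37 + D)
9884/G(K(v(6, 2), b)) = 9884/(37 + (9 + (-4 + 2 + 6))) = 9884/(37 + (9 + 4)) = 9884/(37 + 13) = 9884/50 = 9884*(1/50) = 4942/25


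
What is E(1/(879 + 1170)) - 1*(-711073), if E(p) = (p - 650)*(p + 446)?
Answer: 1768252726378/4198401 ≈ 4.2117e+5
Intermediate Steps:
E(p) = (-650 + p)*(446 + p)
E(1/(879 + 1170)) - 1*(-711073) = (-289900 + (1/(879 + 1170))² - 204/(879 + 1170)) - 1*(-711073) = (-289900 + (1/2049)² - 204/2049) + 711073 = (-289900 + (1/2049)² - 204*1/2049) + 711073 = (-289900 + 1/4198401 - 68/683) + 711073 = -1217116867895/4198401 + 711073 = 1768252726378/4198401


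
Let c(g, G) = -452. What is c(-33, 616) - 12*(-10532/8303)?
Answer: -3626572/8303 ≈ -436.78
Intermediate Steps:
c(-33, 616) - 12*(-10532/8303) = -452 - 12*(-10532/8303) = -452 - 12*(-10532*1/8303) = -452 - 12*(-10532)/8303 = -452 - 1*(-126384/8303) = -452 + 126384/8303 = -3626572/8303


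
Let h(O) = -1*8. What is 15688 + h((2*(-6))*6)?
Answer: 15680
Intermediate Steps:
h(O) = -8
15688 + h((2*(-6))*6) = 15688 - 8 = 15680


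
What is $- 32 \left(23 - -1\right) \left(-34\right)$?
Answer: $26112$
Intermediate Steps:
$- 32 \left(23 - -1\right) \left(-34\right) = - 32 \left(23 + 1\right) \left(-34\right) = \left(-32\right) 24 \left(-34\right) = \left(-768\right) \left(-34\right) = 26112$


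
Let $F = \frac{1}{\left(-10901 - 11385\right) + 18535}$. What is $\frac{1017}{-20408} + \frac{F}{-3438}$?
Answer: $- \frac{6557574269}{131590151352} \approx -0.049833$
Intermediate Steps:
$F = - \frac{1}{3751}$ ($F = \frac{1}{-22286 + 18535} = \frac{1}{-3751} = - \frac{1}{3751} \approx -0.0002666$)
$\frac{1017}{-20408} + \frac{F}{-3438} = \frac{1017}{-20408} - \frac{1}{3751 \left(-3438\right)} = 1017 \left(- \frac{1}{20408}\right) - - \frac{1}{12895938} = - \frac{1017}{20408} + \frac{1}{12895938} = - \frac{6557574269}{131590151352}$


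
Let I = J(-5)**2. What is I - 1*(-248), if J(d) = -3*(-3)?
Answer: 329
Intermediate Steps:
J(d) = 9
I = 81 (I = 9**2 = 81)
I - 1*(-248) = 81 - 1*(-248) = 81 + 248 = 329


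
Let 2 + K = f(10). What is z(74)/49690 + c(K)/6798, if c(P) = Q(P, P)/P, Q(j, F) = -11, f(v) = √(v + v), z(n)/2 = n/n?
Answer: -19901/122833680 - √5/4944 ≈ -0.00061429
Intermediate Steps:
z(n) = 2 (z(n) = 2*(n/n) = 2*1 = 2)
f(v) = √2*√v (f(v) = √(2*v) = √2*√v)
K = -2 + 2*√5 (K = -2 + √2*√10 = -2 + 2*√5 ≈ 2.4721)
c(P) = -11/P
z(74)/49690 + c(K)/6798 = 2/49690 - 11/(-2 + 2*√5)/6798 = 2*(1/49690) - 11/(-2 + 2*√5)*(1/6798) = 1/24845 - 1/(618*(-2 + 2*√5))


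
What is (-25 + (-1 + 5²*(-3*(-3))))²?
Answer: 39601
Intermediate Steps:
(-25 + (-1 + 5²*(-3*(-3))))² = (-25 + (-1 + 25*9))² = (-25 + (-1 + 225))² = (-25 + 224)² = 199² = 39601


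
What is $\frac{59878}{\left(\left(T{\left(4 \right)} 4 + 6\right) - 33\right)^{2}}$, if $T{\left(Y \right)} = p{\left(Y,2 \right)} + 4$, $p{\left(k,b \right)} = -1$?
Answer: $\frac{59878}{225} \approx 266.12$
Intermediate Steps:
$T{\left(Y \right)} = 3$ ($T{\left(Y \right)} = -1 + 4 = 3$)
$\frac{59878}{\left(\left(T{\left(4 \right)} 4 + 6\right) - 33\right)^{2}} = \frac{59878}{\left(\left(3 \cdot 4 + 6\right) - 33\right)^{2}} = \frac{59878}{\left(\left(12 + 6\right) - 33\right)^{2}} = \frac{59878}{\left(18 - 33\right)^{2}} = \frac{59878}{\left(-15\right)^{2}} = \frac{59878}{225}$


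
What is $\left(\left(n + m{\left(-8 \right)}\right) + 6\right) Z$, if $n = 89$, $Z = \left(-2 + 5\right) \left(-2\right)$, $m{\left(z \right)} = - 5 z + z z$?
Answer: $-1194$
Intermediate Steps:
$m{\left(z \right)} = z^{2} - 5 z$ ($m{\left(z \right)} = - 5 z + z^{2} = z^{2} - 5 z$)
$Z = -6$ ($Z = 3 \left(-2\right) = -6$)
$\left(\left(n + m{\left(-8 \right)}\right) + 6\right) Z = \left(\left(89 - 8 \left(-5 - 8\right)\right) + 6\right) \left(-6\right) = \left(\left(89 - -104\right) + 6\right) \left(-6\right) = \left(\left(89 + 104\right) + 6\right) \left(-6\right) = \left(193 + 6\right) \left(-6\right) = 199 \left(-6\right) = -1194$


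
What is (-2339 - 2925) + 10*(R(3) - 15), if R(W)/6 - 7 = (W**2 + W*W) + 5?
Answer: -3614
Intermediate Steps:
R(W) = 72 + 12*W**2 (R(W) = 42 + 6*((W**2 + W*W) + 5) = 42 + 6*((W**2 + W**2) + 5) = 42 + 6*(2*W**2 + 5) = 42 + 6*(5 + 2*W**2) = 42 + (30 + 12*W**2) = 72 + 12*W**2)
(-2339 - 2925) + 10*(R(3) - 15) = (-2339 - 2925) + 10*((72 + 12*3**2) - 15) = -5264 + 10*((72 + 12*9) - 15) = -5264 + 10*((72 + 108) - 15) = -5264 + 10*(180 - 15) = -5264 + 10*165 = -5264 + 1650 = -3614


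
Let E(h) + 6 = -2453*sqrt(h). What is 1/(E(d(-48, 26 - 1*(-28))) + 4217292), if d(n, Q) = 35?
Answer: 4217286/17785290603481 + 2453*sqrt(35)/17785290603481 ≈ 2.3794e-7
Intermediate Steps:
E(h) = -6 - 2453*sqrt(h)
1/(E(d(-48, 26 - 1*(-28))) + 4217292) = 1/((-6 - 2453*sqrt(35)) + 4217292) = 1/(4217286 - 2453*sqrt(35))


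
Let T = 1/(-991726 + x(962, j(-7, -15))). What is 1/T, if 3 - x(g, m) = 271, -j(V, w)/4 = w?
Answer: -991994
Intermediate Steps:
j(V, w) = -4*w
x(g, m) = -268 (x(g, m) = 3 - 1*271 = 3 - 271 = -268)
T = -1/991994 (T = 1/(-991726 - 268) = 1/(-991994) = -1/991994 ≈ -1.0081e-6)
1/T = 1/(-1/991994) = -991994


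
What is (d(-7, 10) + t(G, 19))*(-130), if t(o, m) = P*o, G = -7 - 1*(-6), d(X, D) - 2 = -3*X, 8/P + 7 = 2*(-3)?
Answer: -3070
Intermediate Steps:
P = -8/13 (P = 8/(-7 + 2*(-3)) = 8/(-7 - 6) = 8/(-13) = 8*(-1/13) = -8/13 ≈ -0.61539)
d(X, D) = 2 - 3*X
G = -1 (G = -7 + 6 = -1)
t(o, m) = -8*o/13
(d(-7, 10) + t(G, 19))*(-130) = ((2 - 3*(-7)) - 8/13*(-1))*(-130) = ((2 + 21) + 8/13)*(-130) = (23 + 8/13)*(-130) = (307/13)*(-130) = -3070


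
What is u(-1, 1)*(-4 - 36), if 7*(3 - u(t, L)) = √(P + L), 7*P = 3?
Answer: -120 + 40*√70/49 ≈ -113.17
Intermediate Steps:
P = 3/7 (P = (⅐)*3 = 3/7 ≈ 0.42857)
u(t, L) = 3 - √(3/7 + L)/7
u(-1, 1)*(-4 - 36) = (3 - √(21 + 49*1)/49)*(-4 - 36) = (3 - √(21 + 49)/49)*(-40) = (3 - √70/49)*(-40) = -120 + 40*√70/49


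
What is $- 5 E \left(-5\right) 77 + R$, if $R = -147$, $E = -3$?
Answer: $-5922$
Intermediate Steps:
$- 5 E \left(-5\right) 77 + R = \left(-5\right) \left(-3\right) \left(-5\right) 77 - 147 = 15 \left(-5\right) 77 - 147 = \left(-75\right) 77 - 147 = -5775 - 147 = -5922$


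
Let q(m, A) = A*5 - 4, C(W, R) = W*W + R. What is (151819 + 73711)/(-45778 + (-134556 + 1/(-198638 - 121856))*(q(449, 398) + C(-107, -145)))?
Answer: -36140505910/286568911756091 ≈ -0.00012611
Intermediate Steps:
C(W, R) = R + W**2 (C(W, R) = W**2 + R = R + W**2)
q(m, A) = -4 + 5*A (q(m, A) = 5*A - 4 = -4 + 5*A)
(151819 + 73711)/(-45778 + (-134556 + 1/(-198638 - 121856))*(q(449, 398) + C(-107, -145))) = (151819 + 73711)/(-45778 + (-134556 + 1/(-198638 - 121856))*((-4 + 5*398) + (-145 + (-107)**2))) = 225530/(-45778 + (-134556 + 1/(-320494))*((-4 + 1990) + (-145 + 11449))) = 225530/(-45778 + (-134556 - 1/320494)*(1986 + 11304)) = 225530/(-45778 - 43124390665/320494*13290) = 225530/(-45778 - 286561575968925/160247) = 225530/(-286568911756091/160247) = 225530*(-160247/286568911756091) = -36140505910/286568911756091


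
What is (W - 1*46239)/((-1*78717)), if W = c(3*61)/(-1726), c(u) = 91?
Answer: 79808605/135865542 ≈ 0.58741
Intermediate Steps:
W = -91/1726 (W = 91/(-1726) = 91*(-1/1726) = -91/1726 ≈ -0.052723)
(W - 1*46239)/((-1*78717)) = (-91/1726 - 1*46239)/((-1*78717)) = (-91/1726 - 46239)/(-78717) = -79808605/1726*(-1/78717) = 79808605/135865542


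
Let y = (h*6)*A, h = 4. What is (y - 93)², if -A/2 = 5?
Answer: 110889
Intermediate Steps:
A = -10 (A = -2*5 = -10)
y = -240 (y = (4*6)*(-10) = 24*(-10) = -240)
(y - 93)² = (-240 - 93)² = (-333)² = 110889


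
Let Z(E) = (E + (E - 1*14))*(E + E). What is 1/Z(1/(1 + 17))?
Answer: -81/125 ≈ -0.64800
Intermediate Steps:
Z(E) = 2*E*(-14 + 2*E) (Z(E) = (E + (E - 14))*(2*E) = (E + (-14 + E))*(2*E) = (-14 + 2*E)*(2*E) = 2*E*(-14 + 2*E))
1/Z(1/(1 + 17)) = 1/(4*(-7 + 1/(1 + 17))/(1 + 17)) = 1/(4*(-7 + 1/18)/18) = 1/(4*(1/18)*(-7 + 1/18)) = 1/(4*(1/18)*(-125/18)) = 1/(-125/81) = -81/125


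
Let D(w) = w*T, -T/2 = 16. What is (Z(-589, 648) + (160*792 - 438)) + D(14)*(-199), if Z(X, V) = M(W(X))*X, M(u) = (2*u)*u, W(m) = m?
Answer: -408457504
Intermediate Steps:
T = -32 (T = -2*16 = -32)
D(w) = -32*w (D(w) = w*(-32) = -32*w)
M(u) = 2*u²
Z(X, V) = 2*X³ (Z(X, V) = (2*X²)*X = 2*X³)
(Z(-589, 648) + (160*792 - 438)) + D(14)*(-199) = (2*(-589)³ + (160*792 - 438)) - 32*14*(-199) = (2*(-204336469) + (126720 - 438)) - 448*(-199) = (-408672938 + 126282) + 89152 = -408546656 + 89152 = -408457504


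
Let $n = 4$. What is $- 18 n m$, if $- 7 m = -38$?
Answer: $- \frac{2736}{7} \approx -390.86$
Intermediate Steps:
$m = \frac{38}{7}$ ($m = \left(- \frac{1}{7}\right) \left(-38\right) = \frac{38}{7} \approx 5.4286$)
$- 18 n m = \left(-18\right) 4 \cdot \frac{38}{7} = \left(-72\right) \frac{38}{7} = - \frac{2736}{7}$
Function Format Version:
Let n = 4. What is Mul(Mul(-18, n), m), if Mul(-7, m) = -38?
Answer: Rational(-2736, 7) ≈ -390.86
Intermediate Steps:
m = Rational(38, 7) (m = Mul(Rational(-1, 7), -38) = Rational(38, 7) ≈ 5.4286)
Mul(Mul(-18, n), m) = Mul(Mul(-18, 4), Rational(38, 7)) = Mul(-72, Rational(38, 7)) = Rational(-2736, 7)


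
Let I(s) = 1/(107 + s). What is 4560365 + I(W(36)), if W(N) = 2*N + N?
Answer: 980478476/215 ≈ 4.5604e+6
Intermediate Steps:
W(N) = 3*N
4560365 + I(W(36)) = 4560365 + 1/(107 + 3*36) = 4560365 + 1/(107 + 108) = 4560365 + 1/215 = 980478476/215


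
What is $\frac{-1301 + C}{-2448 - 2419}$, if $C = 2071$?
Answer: $- \frac{770}{4867} \approx -0.15821$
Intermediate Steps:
$\frac{-1301 + C}{-2448 - 2419} = \frac{-1301 + 2071}{-2448 - 2419} = \frac{770}{-4867} = 770 \left(- \frac{1}{4867}\right) = - \frac{770}{4867}$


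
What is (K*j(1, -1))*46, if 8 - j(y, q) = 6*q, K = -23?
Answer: -14812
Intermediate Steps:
j(y, q) = 8 - 6*q
(K*j(1, -1))*46 = -23*(8 - 6*(-1))*46 = -23*(8 + 6)*46 = -23*14*46 = -322*46 = -14812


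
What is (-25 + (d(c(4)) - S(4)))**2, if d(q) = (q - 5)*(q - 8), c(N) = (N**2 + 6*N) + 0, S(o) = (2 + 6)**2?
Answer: 1062961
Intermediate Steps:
S(o) = 64 (S(o) = 8**2 = 64)
c(N) = N**2 + 6*N
d(q) = (-8 + q)*(-5 + q) (d(q) = (-5 + q)*(-8 + q) = (-8 + q)*(-5 + q))
(-25 + (d(c(4)) - S(4)))**2 = (-25 + ((40 + (4*(6 + 4))**2 - 52*(6 + 4)) - 1*64))**2 = (-25 + ((40 + (4*10)**2 - 52*10) - 64))**2 = (-25 + ((40 + 40**2 - 13*40) - 64))**2 = (-25 + ((40 + 1600 - 520) - 64))**2 = (-25 + (1120 - 64))**2 = (-25 + 1056)**2 = 1031**2 = 1062961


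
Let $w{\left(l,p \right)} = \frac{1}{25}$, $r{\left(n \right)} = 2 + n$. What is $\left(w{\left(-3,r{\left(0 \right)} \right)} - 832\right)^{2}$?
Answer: $\frac{432598401}{625} \approx 6.9216 \cdot 10^{5}$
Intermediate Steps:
$w{\left(l,p \right)} = \frac{1}{25}$
$\left(w{\left(-3,r{\left(0 \right)} \right)} - 832\right)^{2} = \left(\frac{1}{25} - 832\right)^{2} = \left(- \frac{20799}{25}\right)^{2} = \frac{432598401}{625}$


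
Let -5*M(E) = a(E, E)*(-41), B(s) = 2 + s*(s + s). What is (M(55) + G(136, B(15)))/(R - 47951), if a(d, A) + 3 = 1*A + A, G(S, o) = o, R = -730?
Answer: -6647/243405 ≈ -0.027308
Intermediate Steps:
B(s) = 2 + 2*s² (B(s) = 2 + s*(2*s) = 2 + 2*s²)
a(d, A) = -3 + 2*A (a(d, A) = -3 + (1*A + A) = -3 + (A + A) = -3 + 2*A)
M(E) = -123/5 + 82*E/5 (M(E) = -(-3 + 2*E)*(-41)/5 = -(123 - 82*E)/5 = -123/5 + 82*E/5)
(M(55) + G(136, B(15)))/(R - 47951) = ((-123/5 + (82/5)*55) + (2 + 2*15²))/(-730 - 47951) = ((-123/5 + 902) + (2 + 2*225))/(-48681) = (4387/5 + (2 + 450))*(-1/48681) = (4387/5 + 452)*(-1/48681) = (6647/5)*(-1/48681) = -6647/243405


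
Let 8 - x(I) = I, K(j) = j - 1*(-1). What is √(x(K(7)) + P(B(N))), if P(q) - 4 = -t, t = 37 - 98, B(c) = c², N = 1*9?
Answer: √65 ≈ 8.0623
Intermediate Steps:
K(j) = 1 + j (K(j) = j + 1 = 1 + j)
x(I) = 8 - I
N = 9
t = -61
P(q) = 65 (P(q) = 4 - 1*(-61) = 4 + 61 = 65)
√(x(K(7)) + P(B(N))) = √((8 - (1 + 7)) + 65) = √((8 - 1*8) + 65) = √((8 - 8) + 65) = √(0 + 65) = √65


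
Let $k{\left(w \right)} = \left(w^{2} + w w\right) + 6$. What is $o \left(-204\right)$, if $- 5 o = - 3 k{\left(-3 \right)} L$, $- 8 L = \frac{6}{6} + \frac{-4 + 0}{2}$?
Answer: $- \frac{1836}{5} \approx -367.2$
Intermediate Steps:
$k{\left(w \right)} = 6 + 2 w^{2}$ ($k{\left(w \right)} = \left(w^{2} + w^{2}\right) + 6 = 2 w^{2} + 6 = 6 + 2 w^{2}$)
$L = \frac{1}{8}$ ($L = - \frac{\frac{6}{6} + \frac{-4 + 0}{2}}{8} = - \frac{6 \cdot \frac{1}{6} - 2}{8} = - \frac{1 - 2}{8} = \left(- \frac{1}{8}\right) \left(-1\right) = \frac{1}{8} \approx 0.125$)
$o = \frac{9}{5}$ ($o = - \frac{- 3 \left(6 + 2 \left(-3\right)^{2}\right) \frac{1}{8}}{5} = - \frac{- 3 \left(6 + 2 \cdot 9\right) \frac{1}{8}}{5} = - \frac{- 3 \left(6 + 18\right) \frac{1}{8}}{5} = - \frac{\left(-3\right) 24 \cdot \frac{1}{8}}{5} = - \frac{\left(-72\right) \frac{1}{8}}{5} = \left(- \frac{1}{5}\right) \left(-9\right) = \frac{9}{5} \approx 1.8$)
$o \left(-204\right) = \frac{9}{5} \left(-204\right) = - \frac{1836}{5}$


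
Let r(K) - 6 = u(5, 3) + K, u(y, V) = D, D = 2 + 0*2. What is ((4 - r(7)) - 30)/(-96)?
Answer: 41/96 ≈ 0.42708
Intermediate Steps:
D = 2 (D = 2 + 0 = 2)
u(y, V) = 2
r(K) = 8 + K (r(K) = 6 + (2 + K) = 8 + K)
((4 - r(7)) - 30)/(-96) = ((4 - (8 + 7)) - 30)/(-96) = -((4 - 1*15) - 30)/96 = -((4 - 15) - 30)/96 = -(-11 - 30)/96 = -1/96*(-41) = 41/96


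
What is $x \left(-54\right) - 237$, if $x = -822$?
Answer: $44151$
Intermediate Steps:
$x \left(-54\right) - 237 = \left(-822\right) \left(-54\right) - 237 = 44388 - 237 = 44151$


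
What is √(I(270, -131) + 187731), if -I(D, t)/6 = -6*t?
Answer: 21*√415 ≈ 427.80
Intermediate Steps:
I(D, t) = 36*t (I(D, t) = -(-36)*t = 36*t)
√(I(270, -131) + 187731) = √(36*(-131) + 187731) = √(-4716 + 187731) = √183015 = 21*√415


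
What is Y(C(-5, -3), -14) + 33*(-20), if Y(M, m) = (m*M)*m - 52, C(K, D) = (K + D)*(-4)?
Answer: 5560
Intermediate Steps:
C(K, D) = -4*D - 4*K (C(K, D) = (D + K)*(-4) = -4*D - 4*K)
Y(M, m) = -52 + M*m² (Y(M, m) = (M*m)*m - 52 = M*m² - 52 = -52 + M*m²)
Y(C(-5, -3), -14) + 33*(-20) = (-52 + (-4*(-3) - 4*(-5))*(-14)²) + 33*(-20) = (-52 + (12 + 20)*196) - 660 = (-52 + 32*196) - 660 = (-52 + 6272) - 660 = 6220 - 660 = 5560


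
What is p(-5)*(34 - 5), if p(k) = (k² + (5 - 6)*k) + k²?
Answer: 1595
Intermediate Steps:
p(k) = -k + 2*k² (p(k) = (k² - k) + k² = -k + 2*k²)
p(-5)*(34 - 5) = (-5*(-1 + 2*(-5)))*(34 - 5) = -5*(-1 - 10)*29 = -5*(-11)*29 = 55*29 = 1595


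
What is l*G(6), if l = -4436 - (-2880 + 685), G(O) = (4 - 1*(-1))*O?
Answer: -67230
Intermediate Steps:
G(O) = 5*O (G(O) = (4 + 1)*O = 5*O)
l = -2241 (l = -4436 - 1*(-2195) = -4436 + 2195 = -2241)
l*G(6) = -11205*6 = -2241*30 = -67230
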